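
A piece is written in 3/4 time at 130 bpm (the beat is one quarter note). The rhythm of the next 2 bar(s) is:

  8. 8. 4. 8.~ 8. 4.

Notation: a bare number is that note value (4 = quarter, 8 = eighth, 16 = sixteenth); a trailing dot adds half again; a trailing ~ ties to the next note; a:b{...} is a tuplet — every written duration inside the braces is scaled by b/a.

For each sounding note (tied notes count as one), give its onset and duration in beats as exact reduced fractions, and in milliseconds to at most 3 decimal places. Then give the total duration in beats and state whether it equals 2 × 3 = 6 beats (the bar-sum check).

1) 0.0ms=0b +346.154ms=3/4b
2) 346.154ms=3/4b +346.154ms=3/4b
3) 692.308ms=3/2b +692.308ms=3/2b
4) 1384.615ms=3b +692.308ms=3/2b
5) 2076.923ms=9/2b +692.308ms=3/2b
Σ=6b of 6 (130bpm 3/4) — PASS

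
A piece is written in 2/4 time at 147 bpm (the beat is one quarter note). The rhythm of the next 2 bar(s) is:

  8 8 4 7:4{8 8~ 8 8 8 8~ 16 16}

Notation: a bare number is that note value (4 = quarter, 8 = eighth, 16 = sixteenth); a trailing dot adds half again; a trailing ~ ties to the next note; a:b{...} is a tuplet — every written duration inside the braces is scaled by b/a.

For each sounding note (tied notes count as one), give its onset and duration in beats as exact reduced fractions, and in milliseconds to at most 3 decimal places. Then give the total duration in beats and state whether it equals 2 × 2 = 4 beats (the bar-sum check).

1) 0.0ms=0b +204.082ms=1/2b
2) 204.082ms=1/2b +204.082ms=1/2b
3) 408.163ms=1b +408.163ms=1b
4) 816.327ms=2b +116.618ms=2/7b
5) 932.945ms=16/7b +233.236ms=4/7b
6) 1166.181ms=20/7b +116.618ms=2/7b
7) 1282.799ms=22/7b +116.618ms=2/7b
8) 1399.417ms=24/7b +174.927ms=3/7b
9) 1574.344ms=27/7b +58.309ms=1/7b
Σ=4b of 4 (147bpm 2/4) — PASS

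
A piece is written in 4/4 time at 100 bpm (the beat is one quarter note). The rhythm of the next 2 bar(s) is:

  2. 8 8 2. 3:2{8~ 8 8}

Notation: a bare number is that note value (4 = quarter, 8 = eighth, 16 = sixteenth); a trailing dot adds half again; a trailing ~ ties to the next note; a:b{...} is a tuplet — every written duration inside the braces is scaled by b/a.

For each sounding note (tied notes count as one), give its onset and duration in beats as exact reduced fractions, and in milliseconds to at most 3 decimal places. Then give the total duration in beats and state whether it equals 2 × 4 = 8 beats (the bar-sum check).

1) 0.0ms=0b +1800.0ms=3b
2) 1800.0ms=3b +300.0ms=1/2b
3) 2100.0ms=7/2b +300.0ms=1/2b
4) 2400.0ms=4b +1800.0ms=3b
5) 4200.0ms=7b +400.0ms=2/3b
6) 4600.0ms=23/3b +200.0ms=1/3b
Σ=8b of 8 (100bpm 4/4) — PASS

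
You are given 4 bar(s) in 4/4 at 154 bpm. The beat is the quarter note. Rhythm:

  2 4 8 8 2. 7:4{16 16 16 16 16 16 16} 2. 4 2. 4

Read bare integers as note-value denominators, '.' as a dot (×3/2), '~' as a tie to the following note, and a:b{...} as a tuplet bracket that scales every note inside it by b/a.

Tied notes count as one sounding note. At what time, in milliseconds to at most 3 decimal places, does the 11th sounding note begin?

note 11 onset = 54/7b = 3005.566ms

1. 0.0ms @ 0 + 779.221ms (2)
2. 779.221ms @ 2 + 389.61ms (1)
3. 1168.831ms @ 3 + 194.805ms (1/2)
4. 1363.636ms @ 7/2 + 194.805ms (1/2)
5. 1558.442ms @ 4 + 1168.831ms (3)
6. 2727.273ms @ 7 + 55.659ms (1/7)
7. 2782.931ms @ 50/7 + 55.659ms (1/7)
8. 2838.59ms @ 51/7 + 55.659ms (1/7)
9. 2894.249ms @ 52/7 + 55.659ms (1/7)
10. 2949.907ms @ 53/7 + 55.659ms (1/7)
11. 3005.566ms @ 54/7 + 55.659ms (1/7)
12. 3061.224ms @ 55/7 + 55.659ms (1/7)
13. 3116.883ms @ 8 + 1168.831ms (3)
14. 4285.714ms @ 11 + 389.61ms (1)
15. 4675.325ms @ 12 + 1168.831ms (3)
16. 5844.156ms @ 15 + 389.61ms (1)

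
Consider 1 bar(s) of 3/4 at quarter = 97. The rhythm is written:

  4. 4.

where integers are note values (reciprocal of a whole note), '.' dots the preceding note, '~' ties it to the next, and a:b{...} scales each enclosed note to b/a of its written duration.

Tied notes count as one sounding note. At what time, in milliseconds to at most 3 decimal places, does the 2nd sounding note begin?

1. 0.0ms @ 0 + 927.835ms (3/2)
2. 927.835ms @ 3/2 + 927.835ms (3/2)

note 2 onset = 3/2b = 927.835ms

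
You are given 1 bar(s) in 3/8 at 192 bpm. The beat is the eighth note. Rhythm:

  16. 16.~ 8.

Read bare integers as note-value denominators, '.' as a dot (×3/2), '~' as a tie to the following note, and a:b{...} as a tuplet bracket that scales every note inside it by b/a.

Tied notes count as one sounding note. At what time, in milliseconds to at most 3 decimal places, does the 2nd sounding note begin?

note 2 onset = 3/4b = 234.375ms

1. 0.0ms @ 0 + 234.375ms (3/4)
2. 234.375ms @ 3/4 + 703.125ms (9/4)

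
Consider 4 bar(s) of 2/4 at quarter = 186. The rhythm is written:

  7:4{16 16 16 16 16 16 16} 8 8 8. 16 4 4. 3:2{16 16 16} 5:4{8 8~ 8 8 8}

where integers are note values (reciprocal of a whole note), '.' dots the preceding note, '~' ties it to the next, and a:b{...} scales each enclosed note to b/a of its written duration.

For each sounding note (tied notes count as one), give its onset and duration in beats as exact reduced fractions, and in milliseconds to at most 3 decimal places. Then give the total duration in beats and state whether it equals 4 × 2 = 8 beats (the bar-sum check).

1) 0.0ms=0b +46.083ms=1/7b
2) 46.083ms=1/7b +46.083ms=1/7b
3) 92.166ms=2/7b +46.083ms=1/7b
4) 138.249ms=3/7b +46.083ms=1/7b
5) 184.332ms=4/7b +46.083ms=1/7b
6) 230.415ms=5/7b +46.083ms=1/7b
7) 276.498ms=6/7b +46.083ms=1/7b
8) 322.581ms=1b +161.29ms=1/2b
9) 483.871ms=3/2b +161.29ms=1/2b
10) 645.161ms=2b +241.935ms=3/4b
11) 887.097ms=11/4b +80.645ms=1/4b
12) 967.742ms=3b +322.581ms=1b
13) 1290.323ms=4b +483.871ms=3/2b
14) 1774.194ms=11/2b +53.763ms=1/6b
15) 1827.957ms=17/3b +53.763ms=1/6b
16) 1881.72ms=35/6b +53.763ms=1/6b
17) 1935.484ms=6b +129.032ms=2/5b
18) 2064.516ms=32/5b +258.065ms=4/5b
19) 2322.581ms=36/5b +129.032ms=2/5b
20) 2451.613ms=38/5b +129.032ms=2/5b
Σ=8b of 8 (186bpm 2/4) — PASS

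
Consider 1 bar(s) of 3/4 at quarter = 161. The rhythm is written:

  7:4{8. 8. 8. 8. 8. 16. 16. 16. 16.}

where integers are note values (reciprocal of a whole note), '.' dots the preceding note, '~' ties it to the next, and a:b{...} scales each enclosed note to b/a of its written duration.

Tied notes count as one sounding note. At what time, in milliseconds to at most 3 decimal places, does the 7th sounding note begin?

1. 0.0ms @ 0 + 159.716ms (3/7)
2. 159.716ms @ 3/7 + 159.716ms (3/7)
3. 319.432ms @ 6/7 + 159.716ms (3/7)
4. 479.148ms @ 9/7 + 159.716ms (3/7)
5. 638.864ms @ 12/7 + 159.716ms (3/7)
6. 798.58ms @ 15/7 + 79.858ms (3/14)
7. 878.438ms @ 33/14 + 79.858ms (3/14)
8. 958.296ms @ 18/7 + 79.858ms (3/14)
9. 1038.154ms @ 39/14 + 79.858ms (3/14)

note 7 onset = 33/14b = 878.438ms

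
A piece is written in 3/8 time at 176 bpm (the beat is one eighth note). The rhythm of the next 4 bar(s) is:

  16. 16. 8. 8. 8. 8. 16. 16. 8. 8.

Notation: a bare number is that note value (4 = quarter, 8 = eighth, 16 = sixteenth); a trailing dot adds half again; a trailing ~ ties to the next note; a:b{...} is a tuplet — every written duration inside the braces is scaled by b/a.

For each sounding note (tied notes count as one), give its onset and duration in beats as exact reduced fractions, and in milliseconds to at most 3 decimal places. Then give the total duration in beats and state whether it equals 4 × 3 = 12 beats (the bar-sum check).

1) 0.0ms=0b +255.682ms=3/4b
2) 255.682ms=3/4b +255.682ms=3/4b
3) 511.364ms=3/2b +511.364ms=3/2b
4) 1022.727ms=3b +511.364ms=3/2b
5) 1534.091ms=9/2b +511.364ms=3/2b
6) 2045.455ms=6b +511.364ms=3/2b
7) 2556.818ms=15/2b +255.682ms=3/4b
8) 2812.5ms=33/4b +255.682ms=3/4b
9) 3068.182ms=9b +511.364ms=3/2b
10) 3579.545ms=21/2b +511.364ms=3/2b
Σ=12b of 12 (176bpm 3/8) — PASS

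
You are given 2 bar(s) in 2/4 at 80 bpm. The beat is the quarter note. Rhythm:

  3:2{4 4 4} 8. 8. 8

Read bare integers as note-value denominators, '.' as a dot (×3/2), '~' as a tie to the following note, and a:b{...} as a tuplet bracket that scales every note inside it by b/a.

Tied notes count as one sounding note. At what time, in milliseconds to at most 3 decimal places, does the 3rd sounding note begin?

note 3 onset = 4/3b = 1000.0ms

1. 0.0ms @ 0 + 500.0ms (2/3)
2. 500.0ms @ 2/3 + 500.0ms (2/3)
3. 1000.0ms @ 4/3 + 500.0ms (2/3)
4. 1500.0ms @ 2 + 562.5ms (3/4)
5. 2062.5ms @ 11/4 + 562.5ms (3/4)
6. 2625.0ms @ 7/2 + 375.0ms (1/2)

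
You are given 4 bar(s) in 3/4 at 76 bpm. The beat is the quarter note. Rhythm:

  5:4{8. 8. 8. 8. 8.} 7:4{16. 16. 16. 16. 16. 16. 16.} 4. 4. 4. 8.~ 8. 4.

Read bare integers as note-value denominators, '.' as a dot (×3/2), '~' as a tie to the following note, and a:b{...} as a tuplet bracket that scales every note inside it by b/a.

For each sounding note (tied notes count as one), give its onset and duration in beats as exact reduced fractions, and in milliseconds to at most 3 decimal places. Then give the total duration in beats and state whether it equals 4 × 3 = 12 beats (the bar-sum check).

1) 0.0ms=0b +473.684ms=3/5b
2) 473.684ms=3/5b +473.684ms=3/5b
3) 947.368ms=6/5b +473.684ms=3/5b
4) 1421.053ms=9/5b +473.684ms=3/5b
5) 1894.737ms=12/5b +473.684ms=3/5b
6) 2368.421ms=3b +169.173ms=3/14b
7) 2537.594ms=45/14b +169.173ms=3/14b
8) 2706.767ms=24/7b +169.173ms=3/14b
9) 2875.94ms=51/14b +169.173ms=3/14b
10) 3045.113ms=27/7b +169.173ms=3/14b
11) 3214.286ms=57/14b +169.173ms=3/14b
12) 3383.459ms=30/7b +169.173ms=3/14b
13) 3552.632ms=9/2b +1184.211ms=3/2b
14) 4736.842ms=6b +1184.211ms=3/2b
15) 5921.053ms=15/2b +1184.211ms=3/2b
16) 7105.263ms=9b +1184.211ms=3/2b
17) 8289.474ms=21/2b +1184.211ms=3/2b
Σ=12b of 12 (76bpm 3/4) — PASS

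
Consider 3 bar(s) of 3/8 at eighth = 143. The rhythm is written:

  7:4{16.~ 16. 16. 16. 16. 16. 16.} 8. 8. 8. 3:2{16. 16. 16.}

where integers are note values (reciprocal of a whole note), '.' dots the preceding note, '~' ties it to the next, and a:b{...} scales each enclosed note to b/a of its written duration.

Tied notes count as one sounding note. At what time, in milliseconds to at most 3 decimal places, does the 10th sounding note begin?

1. 0.0ms @ 0 + 359.64ms (6/7)
2. 359.64ms @ 6/7 + 179.82ms (3/7)
3. 539.461ms @ 9/7 + 179.82ms (3/7)
4. 719.281ms @ 12/7 + 179.82ms (3/7)
5. 899.101ms @ 15/7 + 179.82ms (3/7)
6. 1078.921ms @ 18/7 + 179.82ms (3/7)
7. 1258.741ms @ 3 + 629.371ms (3/2)
8. 1888.112ms @ 9/2 + 629.371ms (3/2)
9. 2517.483ms @ 6 + 629.371ms (3/2)
10. 3146.853ms @ 15/2 + 209.79ms (1/2)
11. 3356.643ms @ 8 + 209.79ms (1/2)
12. 3566.434ms @ 17/2 + 209.79ms (1/2)

note 10 onset = 15/2b = 3146.853ms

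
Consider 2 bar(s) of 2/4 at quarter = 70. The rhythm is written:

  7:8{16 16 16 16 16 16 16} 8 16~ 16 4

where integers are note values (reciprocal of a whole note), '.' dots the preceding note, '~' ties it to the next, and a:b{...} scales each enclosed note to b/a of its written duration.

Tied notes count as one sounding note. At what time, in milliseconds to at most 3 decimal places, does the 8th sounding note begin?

note 8 onset = 2b = 1714.286ms

1. 0.0ms @ 0 + 244.898ms (2/7)
2. 244.898ms @ 2/7 + 244.898ms (2/7)
3. 489.796ms @ 4/7 + 244.898ms (2/7)
4. 734.694ms @ 6/7 + 244.898ms (2/7)
5. 979.592ms @ 8/7 + 244.898ms (2/7)
6. 1224.49ms @ 10/7 + 244.898ms (2/7)
7. 1469.388ms @ 12/7 + 244.898ms (2/7)
8. 1714.286ms @ 2 + 428.571ms (1/2)
9. 2142.857ms @ 5/2 + 428.571ms (1/2)
10. 2571.429ms @ 3 + 857.143ms (1)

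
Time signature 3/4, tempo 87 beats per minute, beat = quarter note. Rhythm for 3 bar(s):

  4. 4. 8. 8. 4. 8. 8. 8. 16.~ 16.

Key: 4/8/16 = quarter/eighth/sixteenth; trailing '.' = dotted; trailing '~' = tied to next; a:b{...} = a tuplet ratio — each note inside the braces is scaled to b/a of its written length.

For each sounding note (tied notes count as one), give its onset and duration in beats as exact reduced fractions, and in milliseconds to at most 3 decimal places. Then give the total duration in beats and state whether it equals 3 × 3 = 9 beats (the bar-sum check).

1) 0.0ms=0b +1034.483ms=3/2b
2) 1034.483ms=3/2b +1034.483ms=3/2b
3) 2068.966ms=3b +517.241ms=3/4b
4) 2586.207ms=15/4b +517.241ms=3/4b
5) 3103.448ms=9/2b +1034.483ms=3/2b
6) 4137.931ms=6b +517.241ms=3/4b
7) 4655.172ms=27/4b +517.241ms=3/4b
8) 5172.414ms=15/2b +517.241ms=3/4b
9) 5689.655ms=33/4b +517.241ms=3/4b
Σ=9b of 9 (87bpm 3/4) — PASS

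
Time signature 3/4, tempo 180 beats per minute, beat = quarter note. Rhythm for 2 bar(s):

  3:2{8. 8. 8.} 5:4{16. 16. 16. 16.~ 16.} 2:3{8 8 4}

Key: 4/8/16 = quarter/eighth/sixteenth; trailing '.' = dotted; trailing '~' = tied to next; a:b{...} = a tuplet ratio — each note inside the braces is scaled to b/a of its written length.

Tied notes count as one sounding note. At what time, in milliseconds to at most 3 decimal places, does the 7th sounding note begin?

note 7 onset = 12/5b = 800.0ms

1. 0.0ms @ 0 + 166.667ms (1/2)
2. 166.667ms @ 1/2 + 166.667ms (1/2)
3. 333.333ms @ 1 + 166.667ms (1/2)
4. 500.0ms @ 3/2 + 100.0ms (3/10)
5. 600.0ms @ 9/5 + 100.0ms (3/10)
6. 700.0ms @ 21/10 + 100.0ms (3/10)
7. 800.0ms @ 12/5 + 200.0ms (3/5)
8. 1000.0ms @ 3 + 250.0ms (3/4)
9. 1250.0ms @ 15/4 + 250.0ms (3/4)
10. 1500.0ms @ 9/2 + 500.0ms (3/2)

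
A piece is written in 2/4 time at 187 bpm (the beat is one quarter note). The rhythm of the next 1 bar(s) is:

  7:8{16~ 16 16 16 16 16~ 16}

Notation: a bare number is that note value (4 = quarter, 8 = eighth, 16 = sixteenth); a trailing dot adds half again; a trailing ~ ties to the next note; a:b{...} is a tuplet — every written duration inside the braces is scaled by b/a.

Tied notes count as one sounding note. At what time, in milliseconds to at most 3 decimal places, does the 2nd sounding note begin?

note 2 onset = 4/7b = 183.346ms

1. 0.0ms @ 0 + 183.346ms (4/7)
2. 183.346ms @ 4/7 + 91.673ms (2/7)
3. 275.019ms @ 6/7 + 91.673ms (2/7)
4. 366.692ms @ 8/7 + 91.673ms (2/7)
5. 458.365ms @ 10/7 + 183.346ms (4/7)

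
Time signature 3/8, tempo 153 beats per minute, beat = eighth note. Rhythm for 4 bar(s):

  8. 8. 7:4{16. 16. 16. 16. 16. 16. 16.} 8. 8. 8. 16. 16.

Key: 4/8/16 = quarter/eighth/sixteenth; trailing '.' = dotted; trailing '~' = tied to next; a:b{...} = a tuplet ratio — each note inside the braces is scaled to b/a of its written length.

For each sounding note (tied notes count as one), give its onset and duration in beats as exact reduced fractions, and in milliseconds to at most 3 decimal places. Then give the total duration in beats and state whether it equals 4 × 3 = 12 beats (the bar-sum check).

1) 0.0ms=0b +588.235ms=3/2b
2) 588.235ms=3/2b +588.235ms=3/2b
3) 1176.471ms=3b +168.067ms=3/7b
4) 1344.538ms=24/7b +168.067ms=3/7b
5) 1512.605ms=27/7b +168.067ms=3/7b
6) 1680.672ms=30/7b +168.067ms=3/7b
7) 1848.739ms=33/7b +168.067ms=3/7b
8) 2016.807ms=36/7b +168.067ms=3/7b
9) 2184.874ms=39/7b +168.067ms=3/7b
10) 2352.941ms=6b +588.235ms=3/2b
11) 2941.176ms=15/2b +588.235ms=3/2b
12) 3529.412ms=9b +588.235ms=3/2b
13) 4117.647ms=21/2b +294.118ms=3/4b
14) 4411.765ms=45/4b +294.118ms=3/4b
Σ=12b of 12 (153bpm 3/8) — PASS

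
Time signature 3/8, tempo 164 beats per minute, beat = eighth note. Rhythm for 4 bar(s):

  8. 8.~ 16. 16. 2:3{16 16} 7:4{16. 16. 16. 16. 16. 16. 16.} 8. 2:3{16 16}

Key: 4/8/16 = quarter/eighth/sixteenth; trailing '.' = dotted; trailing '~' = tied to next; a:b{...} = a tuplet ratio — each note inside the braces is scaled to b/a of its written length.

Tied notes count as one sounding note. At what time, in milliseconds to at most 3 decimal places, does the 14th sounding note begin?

1. 0.0ms @ 0 + 548.78ms (3/2)
2. 548.78ms @ 3/2 + 823.171ms (9/4)
3. 1371.951ms @ 15/4 + 274.39ms (3/4)
4. 1646.341ms @ 9/2 + 274.39ms (3/4)
5. 1920.732ms @ 21/4 + 274.39ms (3/4)
6. 2195.122ms @ 6 + 156.794ms (3/7)
7. 2351.916ms @ 45/7 + 156.794ms (3/7)
8. 2508.711ms @ 48/7 + 156.794ms (3/7)
9. 2665.505ms @ 51/7 + 156.794ms (3/7)
10. 2822.3ms @ 54/7 + 156.794ms (3/7)
11. 2979.094ms @ 57/7 + 156.794ms (3/7)
12. 3135.889ms @ 60/7 + 156.794ms (3/7)
13. 3292.683ms @ 9 + 548.78ms (3/2)
14. 3841.463ms @ 21/2 + 274.39ms (3/4)
15. 4115.854ms @ 45/4 + 274.39ms (3/4)

note 14 onset = 21/2b = 3841.463ms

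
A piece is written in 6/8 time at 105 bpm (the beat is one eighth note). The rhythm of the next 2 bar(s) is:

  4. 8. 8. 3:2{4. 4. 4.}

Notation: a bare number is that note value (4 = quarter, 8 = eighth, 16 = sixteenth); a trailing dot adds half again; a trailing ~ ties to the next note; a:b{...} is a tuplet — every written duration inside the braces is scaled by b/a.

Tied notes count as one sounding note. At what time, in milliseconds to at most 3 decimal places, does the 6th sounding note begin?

1. 0.0ms @ 0 + 1714.286ms (3)
2. 1714.286ms @ 3 + 857.143ms (3/2)
3. 2571.429ms @ 9/2 + 857.143ms (3/2)
4. 3428.571ms @ 6 + 1142.857ms (2)
5. 4571.429ms @ 8 + 1142.857ms (2)
6. 5714.286ms @ 10 + 1142.857ms (2)

note 6 onset = 10b = 5714.286ms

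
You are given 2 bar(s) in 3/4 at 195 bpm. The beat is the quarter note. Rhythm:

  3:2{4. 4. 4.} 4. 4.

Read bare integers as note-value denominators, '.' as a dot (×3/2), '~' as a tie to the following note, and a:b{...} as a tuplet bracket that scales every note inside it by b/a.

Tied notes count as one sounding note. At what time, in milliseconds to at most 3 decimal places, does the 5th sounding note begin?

1. 0.0ms @ 0 + 307.692ms (1)
2. 307.692ms @ 1 + 307.692ms (1)
3. 615.385ms @ 2 + 307.692ms (1)
4. 923.077ms @ 3 + 461.538ms (3/2)
5. 1384.615ms @ 9/2 + 461.538ms (3/2)

note 5 onset = 9/2b = 1384.615ms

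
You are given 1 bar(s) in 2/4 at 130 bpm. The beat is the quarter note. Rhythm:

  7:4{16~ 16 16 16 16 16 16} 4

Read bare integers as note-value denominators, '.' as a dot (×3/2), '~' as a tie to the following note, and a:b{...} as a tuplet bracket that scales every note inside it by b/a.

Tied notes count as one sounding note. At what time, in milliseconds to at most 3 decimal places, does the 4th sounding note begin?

1. 0.0ms @ 0 + 131.868ms (2/7)
2. 131.868ms @ 2/7 + 65.934ms (1/7)
3. 197.802ms @ 3/7 + 65.934ms (1/7)
4. 263.736ms @ 4/7 + 65.934ms (1/7)
5. 329.67ms @ 5/7 + 65.934ms (1/7)
6. 395.604ms @ 6/7 + 65.934ms (1/7)
7. 461.538ms @ 1 + 461.538ms (1)

note 4 onset = 4/7b = 263.736ms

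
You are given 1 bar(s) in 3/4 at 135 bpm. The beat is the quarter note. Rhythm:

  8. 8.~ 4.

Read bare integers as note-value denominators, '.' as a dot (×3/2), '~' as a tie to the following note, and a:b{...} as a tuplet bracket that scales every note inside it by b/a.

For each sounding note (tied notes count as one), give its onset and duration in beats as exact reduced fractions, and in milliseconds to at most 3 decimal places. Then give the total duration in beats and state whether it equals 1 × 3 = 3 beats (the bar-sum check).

1) 0.0ms=0b +333.333ms=3/4b
2) 333.333ms=3/4b +1000.0ms=9/4b
Σ=3b of 3 (135bpm 3/4) — PASS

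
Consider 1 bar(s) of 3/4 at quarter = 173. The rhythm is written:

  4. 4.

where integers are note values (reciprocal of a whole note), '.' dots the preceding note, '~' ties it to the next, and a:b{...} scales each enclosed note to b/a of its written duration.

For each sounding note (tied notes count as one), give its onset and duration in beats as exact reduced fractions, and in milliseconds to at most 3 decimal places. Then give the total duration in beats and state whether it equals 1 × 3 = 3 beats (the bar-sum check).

1) 0.0ms=0b +520.231ms=3/2b
2) 520.231ms=3/2b +520.231ms=3/2b
Σ=3b of 3 (173bpm 3/4) — PASS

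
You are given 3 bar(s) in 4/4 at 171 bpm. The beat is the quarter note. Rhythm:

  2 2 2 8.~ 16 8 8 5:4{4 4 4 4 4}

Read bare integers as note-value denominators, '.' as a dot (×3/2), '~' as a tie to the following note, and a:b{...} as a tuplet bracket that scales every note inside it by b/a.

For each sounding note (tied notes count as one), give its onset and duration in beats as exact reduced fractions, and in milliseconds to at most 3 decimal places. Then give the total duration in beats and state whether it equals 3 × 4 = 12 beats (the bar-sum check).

1) 0.0ms=0b +701.754ms=2b
2) 701.754ms=2b +701.754ms=2b
3) 1403.509ms=4b +701.754ms=2b
4) 2105.263ms=6b +350.877ms=1b
5) 2456.14ms=7b +175.439ms=1/2b
6) 2631.579ms=15/2b +175.439ms=1/2b
7) 2807.018ms=8b +280.702ms=4/5b
8) 3087.719ms=44/5b +280.702ms=4/5b
9) 3368.421ms=48/5b +280.702ms=4/5b
10) 3649.123ms=52/5b +280.702ms=4/5b
11) 3929.825ms=56/5b +280.702ms=4/5b
Σ=12b of 12 (171bpm 4/4) — PASS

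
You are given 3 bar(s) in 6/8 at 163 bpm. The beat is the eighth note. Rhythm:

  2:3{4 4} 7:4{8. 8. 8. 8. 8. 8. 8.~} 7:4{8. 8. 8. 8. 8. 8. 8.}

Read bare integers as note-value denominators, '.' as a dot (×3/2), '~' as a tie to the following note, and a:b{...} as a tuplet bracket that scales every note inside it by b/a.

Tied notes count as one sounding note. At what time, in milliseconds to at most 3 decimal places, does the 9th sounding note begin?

note 9 onset = 78/7b = 4101.665ms

1. 0.0ms @ 0 + 1104.294ms (3)
2. 1104.294ms @ 3 + 1104.294ms (3)
3. 2208.589ms @ 6 + 315.513ms (6/7)
4. 2524.102ms @ 48/7 + 315.513ms (6/7)
5. 2839.614ms @ 54/7 + 315.513ms (6/7)
6. 3155.127ms @ 60/7 + 315.513ms (6/7)
7. 3470.64ms @ 66/7 + 315.513ms (6/7)
8. 3786.152ms @ 72/7 + 315.513ms (6/7)
9. 4101.665ms @ 78/7 + 631.025ms (12/7)
10. 4732.691ms @ 90/7 + 315.513ms (6/7)
11. 5048.203ms @ 96/7 + 315.513ms (6/7)
12. 5363.716ms @ 102/7 + 315.513ms (6/7)
13. 5679.229ms @ 108/7 + 315.513ms (6/7)
14. 5994.741ms @ 114/7 + 315.513ms (6/7)
15. 6310.254ms @ 120/7 + 315.513ms (6/7)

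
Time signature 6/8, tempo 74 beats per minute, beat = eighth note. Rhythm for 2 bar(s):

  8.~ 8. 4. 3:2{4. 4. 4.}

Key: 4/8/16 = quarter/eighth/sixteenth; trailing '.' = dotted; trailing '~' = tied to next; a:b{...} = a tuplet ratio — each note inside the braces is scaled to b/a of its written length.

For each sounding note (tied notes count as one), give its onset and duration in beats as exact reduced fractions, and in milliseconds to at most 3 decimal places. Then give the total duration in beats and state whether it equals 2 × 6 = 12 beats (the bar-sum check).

1) 0.0ms=0b +2432.432ms=3b
2) 2432.432ms=3b +2432.432ms=3b
3) 4864.865ms=6b +1621.622ms=2b
4) 6486.486ms=8b +1621.622ms=2b
5) 8108.108ms=10b +1621.622ms=2b
Σ=12b of 12 (74bpm 6/8) — PASS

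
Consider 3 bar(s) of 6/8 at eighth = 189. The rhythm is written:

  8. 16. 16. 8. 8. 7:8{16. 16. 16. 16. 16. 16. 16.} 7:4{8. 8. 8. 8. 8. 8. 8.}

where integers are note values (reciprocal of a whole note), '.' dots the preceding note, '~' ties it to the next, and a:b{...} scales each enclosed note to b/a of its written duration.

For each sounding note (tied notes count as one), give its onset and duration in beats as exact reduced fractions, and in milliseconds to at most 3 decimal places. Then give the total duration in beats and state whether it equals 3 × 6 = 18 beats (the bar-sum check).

1) 0.0ms=0b +476.19ms=3/2b
2) 476.19ms=3/2b +238.095ms=3/4b
3) 714.286ms=9/4b +238.095ms=3/4b
4) 952.381ms=3b +476.19ms=3/2b
5) 1428.571ms=9/2b +476.19ms=3/2b
6) 1904.762ms=6b +272.109ms=6/7b
7) 2176.871ms=48/7b +272.109ms=6/7b
8) 2448.98ms=54/7b +272.109ms=6/7b
9) 2721.088ms=60/7b +272.109ms=6/7b
10) 2993.197ms=66/7b +272.109ms=6/7b
11) 3265.306ms=72/7b +272.109ms=6/7b
12) 3537.415ms=78/7b +272.109ms=6/7b
13) 3809.524ms=12b +272.109ms=6/7b
14) 4081.633ms=90/7b +272.109ms=6/7b
15) 4353.741ms=96/7b +272.109ms=6/7b
16) 4625.85ms=102/7b +272.109ms=6/7b
17) 4897.959ms=108/7b +272.109ms=6/7b
18) 5170.068ms=114/7b +272.109ms=6/7b
19) 5442.177ms=120/7b +272.109ms=6/7b
Σ=18b of 18 (189bpm 6/8) — PASS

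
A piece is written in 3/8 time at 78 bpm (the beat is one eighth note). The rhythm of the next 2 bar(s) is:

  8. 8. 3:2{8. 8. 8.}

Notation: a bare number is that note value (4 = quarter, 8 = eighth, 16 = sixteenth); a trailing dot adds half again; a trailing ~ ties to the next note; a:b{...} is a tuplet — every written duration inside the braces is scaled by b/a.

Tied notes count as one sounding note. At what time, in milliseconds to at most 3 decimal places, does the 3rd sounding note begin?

1. 0.0ms @ 0 + 1153.846ms (3/2)
2. 1153.846ms @ 3/2 + 1153.846ms (3/2)
3. 2307.692ms @ 3 + 769.231ms (1)
4. 3076.923ms @ 4 + 769.231ms (1)
5. 3846.154ms @ 5 + 769.231ms (1)

note 3 onset = 3b = 2307.692ms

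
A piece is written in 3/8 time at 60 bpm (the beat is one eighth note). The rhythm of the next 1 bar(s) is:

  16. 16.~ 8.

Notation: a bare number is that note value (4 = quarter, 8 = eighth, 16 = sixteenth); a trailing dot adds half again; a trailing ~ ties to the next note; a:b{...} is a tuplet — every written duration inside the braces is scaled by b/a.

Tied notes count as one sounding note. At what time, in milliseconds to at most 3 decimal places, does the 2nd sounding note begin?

note 2 onset = 3/4b = 750.0ms

1. 0.0ms @ 0 + 750.0ms (3/4)
2. 750.0ms @ 3/4 + 2250.0ms (9/4)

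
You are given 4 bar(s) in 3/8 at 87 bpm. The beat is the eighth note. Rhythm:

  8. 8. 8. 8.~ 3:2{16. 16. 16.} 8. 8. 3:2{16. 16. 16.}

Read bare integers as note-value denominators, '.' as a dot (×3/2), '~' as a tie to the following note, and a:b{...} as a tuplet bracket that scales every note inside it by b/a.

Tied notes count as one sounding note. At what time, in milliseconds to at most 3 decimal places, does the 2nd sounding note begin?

note 2 onset = 3/2b = 1034.483ms

1. 0.0ms @ 0 + 1034.483ms (3/2)
2. 1034.483ms @ 3/2 + 1034.483ms (3/2)
3. 2068.966ms @ 3 + 1034.483ms (3/2)
4. 3103.448ms @ 9/2 + 1379.31ms (2)
5. 4482.759ms @ 13/2 + 344.828ms (1/2)
6. 4827.586ms @ 7 + 344.828ms (1/2)
7. 5172.414ms @ 15/2 + 1034.483ms (3/2)
8. 6206.897ms @ 9 + 1034.483ms (3/2)
9. 7241.379ms @ 21/2 + 344.828ms (1/2)
10. 7586.207ms @ 11 + 344.828ms (1/2)
11. 7931.034ms @ 23/2 + 344.828ms (1/2)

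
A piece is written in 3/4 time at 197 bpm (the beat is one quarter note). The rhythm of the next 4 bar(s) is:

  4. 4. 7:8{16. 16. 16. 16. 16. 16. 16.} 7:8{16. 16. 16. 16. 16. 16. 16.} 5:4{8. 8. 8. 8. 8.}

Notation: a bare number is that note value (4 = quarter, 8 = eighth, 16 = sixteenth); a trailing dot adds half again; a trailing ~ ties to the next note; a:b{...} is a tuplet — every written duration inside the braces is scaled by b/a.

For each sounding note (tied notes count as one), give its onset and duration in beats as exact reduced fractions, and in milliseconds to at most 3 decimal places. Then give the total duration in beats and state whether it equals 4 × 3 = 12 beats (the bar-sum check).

1) 0.0ms=0b +456.853ms=3/2b
2) 456.853ms=3/2b +456.853ms=3/2b
3) 913.706ms=3b +130.529ms=3/7b
4) 1044.235ms=24/7b +130.529ms=3/7b
5) 1174.764ms=27/7b +130.529ms=3/7b
6) 1305.294ms=30/7b +130.529ms=3/7b
7) 1435.823ms=33/7b +130.529ms=3/7b
8) 1566.352ms=36/7b +130.529ms=3/7b
9) 1696.882ms=39/7b +130.529ms=3/7b
10) 1827.411ms=6b +130.529ms=3/7b
11) 1957.941ms=45/7b +130.529ms=3/7b
12) 2088.47ms=48/7b +130.529ms=3/7b
13) 2218.999ms=51/7b +130.529ms=3/7b
14) 2349.529ms=54/7b +130.529ms=3/7b
15) 2480.058ms=57/7b +130.529ms=3/7b
16) 2610.587ms=60/7b +130.529ms=3/7b
17) 2741.117ms=9b +182.741ms=3/5b
18) 2923.858ms=48/5b +182.741ms=3/5b
19) 3106.599ms=51/5b +182.741ms=3/5b
20) 3289.34ms=54/5b +182.741ms=3/5b
21) 3472.081ms=57/5b +182.741ms=3/5b
Σ=12b of 12 (197bpm 3/4) — PASS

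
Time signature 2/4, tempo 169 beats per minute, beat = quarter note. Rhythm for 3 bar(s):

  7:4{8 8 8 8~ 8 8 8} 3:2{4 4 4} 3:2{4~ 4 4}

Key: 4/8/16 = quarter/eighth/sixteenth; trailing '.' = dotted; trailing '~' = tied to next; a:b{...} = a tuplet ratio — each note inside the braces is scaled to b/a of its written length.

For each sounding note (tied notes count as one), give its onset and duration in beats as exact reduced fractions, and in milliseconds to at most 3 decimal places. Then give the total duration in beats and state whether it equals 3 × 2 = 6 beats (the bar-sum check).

1) 0.0ms=0b +101.437ms=2/7b
2) 101.437ms=2/7b +101.437ms=2/7b
3) 202.874ms=4/7b +101.437ms=2/7b
4) 304.311ms=6/7b +202.874ms=4/7b
5) 507.185ms=10/7b +101.437ms=2/7b
6) 608.622ms=12/7b +101.437ms=2/7b
7) 710.059ms=2b +236.686ms=2/3b
8) 946.746ms=8/3b +236.686ms=2/3b
9) 1183.432ms=10/3b +236.686ms=2/3b
10) 1420.118ms=4b +473.373ms=4/3b
11) 1893.491ms=16/3b +236.686ms=2/3b
Σ=6b of 6 (169bpm 2/4) — PASS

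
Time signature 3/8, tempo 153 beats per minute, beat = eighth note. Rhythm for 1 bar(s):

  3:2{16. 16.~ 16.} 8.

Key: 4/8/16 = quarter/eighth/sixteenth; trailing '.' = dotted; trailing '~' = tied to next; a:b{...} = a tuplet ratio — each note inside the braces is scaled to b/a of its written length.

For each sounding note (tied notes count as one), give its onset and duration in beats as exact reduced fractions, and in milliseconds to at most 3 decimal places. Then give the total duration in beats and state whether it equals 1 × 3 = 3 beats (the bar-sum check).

1) 0.0ms=0b +196.078ms=1/2b
2) 196.078ms=1/2b +392.157ms=1b
3) 588.235ms=3/2b +588.235ms=3/2b
Σ=3b of 3 (153bpm 3/8) — PASS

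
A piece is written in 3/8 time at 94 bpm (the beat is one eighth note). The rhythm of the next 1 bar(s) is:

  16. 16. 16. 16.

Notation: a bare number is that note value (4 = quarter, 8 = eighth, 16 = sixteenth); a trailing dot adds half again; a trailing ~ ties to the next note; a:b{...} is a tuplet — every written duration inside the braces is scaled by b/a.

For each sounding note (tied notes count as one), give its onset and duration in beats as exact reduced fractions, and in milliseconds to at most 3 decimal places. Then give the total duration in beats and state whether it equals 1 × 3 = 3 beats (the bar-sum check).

1) 0.0ms=0b +478.723ms=3/4b
2) 478.723ms=3/4b +478.723ms=3/4b
3) 957.447ms=3/2b +478.723ms=3/4b
4) 1436.17ms=9/4b +478.723ms=3/4b
Σ=3b of 3 (94bpm 3/8) — PASS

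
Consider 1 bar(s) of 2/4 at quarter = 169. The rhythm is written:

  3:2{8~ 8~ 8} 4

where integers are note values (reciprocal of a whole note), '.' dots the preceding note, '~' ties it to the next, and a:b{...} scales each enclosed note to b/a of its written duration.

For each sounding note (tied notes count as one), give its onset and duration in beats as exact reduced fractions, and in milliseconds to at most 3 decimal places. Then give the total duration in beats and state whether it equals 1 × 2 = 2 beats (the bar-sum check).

1) 0.0ms=0b +355.03ms=1b
2) 355.03ms=1b +355.03ms=1b
Σ=2b of 2 (169bpm 2/4) — PASS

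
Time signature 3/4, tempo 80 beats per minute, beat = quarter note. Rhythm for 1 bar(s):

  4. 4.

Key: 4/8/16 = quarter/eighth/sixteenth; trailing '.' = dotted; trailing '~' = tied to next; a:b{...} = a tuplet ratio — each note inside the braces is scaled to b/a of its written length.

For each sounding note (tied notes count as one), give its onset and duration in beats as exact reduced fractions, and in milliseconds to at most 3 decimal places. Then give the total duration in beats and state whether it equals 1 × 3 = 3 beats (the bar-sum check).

1) 0.0ms=0b +1125.0ms=3/2b
2) 1125.0ms=3/2b +1125.0ms=3/2b
Σ=3b of 3 (80bpm 3/4) — PASS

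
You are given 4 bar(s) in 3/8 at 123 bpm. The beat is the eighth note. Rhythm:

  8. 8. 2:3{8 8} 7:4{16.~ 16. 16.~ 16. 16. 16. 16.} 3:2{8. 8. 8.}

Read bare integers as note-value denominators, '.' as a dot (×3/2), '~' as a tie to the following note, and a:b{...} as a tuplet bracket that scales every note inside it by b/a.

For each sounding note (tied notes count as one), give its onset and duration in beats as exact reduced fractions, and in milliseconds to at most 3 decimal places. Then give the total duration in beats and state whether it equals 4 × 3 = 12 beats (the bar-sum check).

1) 0.0ms=0b +731.707ms=3/2b
2) 731.707ms=3/2b +731.707ms=3/2b
3) 1463.415ms=3b +731.707ms=3/2b
4) 2195.122ms=9/2b +731.707ms=3/2b
5) 2926.829ms=6b +418.118ms=6/7b
6) 3344.948ms=48/7b +418.118ms=6/7b
7) 3763.066ms=54/7b +209.059ms=3/7b
8) 3972.125ms=57/7b +209.059ms=3/7b
9) 4181.185ms=60/7b +209.059ms=3/7b
10) 4390.244ms=9b +487.805ms=1b
11) 4878.049ms=10b +487.805ms=1b
12) 5365.854ms=11b +487.805ms=1b
Σ=12b of 12 (123bpm 3/8) — PASS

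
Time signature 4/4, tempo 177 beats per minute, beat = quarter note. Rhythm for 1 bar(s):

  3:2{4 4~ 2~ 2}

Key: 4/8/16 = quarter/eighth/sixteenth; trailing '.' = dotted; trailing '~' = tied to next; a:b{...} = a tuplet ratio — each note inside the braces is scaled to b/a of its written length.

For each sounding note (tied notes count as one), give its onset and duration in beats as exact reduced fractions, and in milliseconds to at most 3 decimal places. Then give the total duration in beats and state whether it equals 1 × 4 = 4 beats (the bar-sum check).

1) 0.0ms=0b +225.989ms=2/3b
2) 225.989ms=2/3b +1129.944ms=10/3b
Σ=4b of 4 (177bpm 4/4) — PASS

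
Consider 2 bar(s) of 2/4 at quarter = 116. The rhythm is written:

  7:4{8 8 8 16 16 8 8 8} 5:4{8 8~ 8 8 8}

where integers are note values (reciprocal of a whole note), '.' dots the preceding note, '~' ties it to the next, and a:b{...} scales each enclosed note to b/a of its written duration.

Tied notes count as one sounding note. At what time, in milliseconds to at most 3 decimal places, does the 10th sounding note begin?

note 10 onset = 12/5b = 1241.379ms

1. 0.0ms @ 0 + 147.783ms (2/7)
2. 147.783ms @ 2/7 + 147.783ms (2/7)
3. 295.567ms @ 4/7 + 147.783ms (2/7)
4. 443.35ms @ 6/7 + 73.892ms (1/7)
5. 517.241ms @ 1 + 73.892ms (1/7)
6. 591.133ms @ 8/7 + 147.783ms (2/7)
7. 738.916ms @ 10/7 + 147.783ms (2/7)
8. 886.7ms @ 12/7 + 147.783ms (2/7)
9. 1034.483ms @ 2 + 206.897ms (2/5)
10. 1241.379ms @ 12/5 + 413.793ms (4/5)
11. 1655.172ms @ 16/5 + 206.897ms (2/5)
12. 1862.069ms @ 18/5 + 206.897ms (2/5)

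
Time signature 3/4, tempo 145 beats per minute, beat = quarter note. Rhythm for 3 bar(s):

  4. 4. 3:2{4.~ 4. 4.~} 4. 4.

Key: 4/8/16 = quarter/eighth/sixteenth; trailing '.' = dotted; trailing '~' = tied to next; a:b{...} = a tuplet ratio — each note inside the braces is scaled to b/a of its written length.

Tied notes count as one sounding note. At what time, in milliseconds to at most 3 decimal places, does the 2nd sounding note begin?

1. 0.0ms @ 0 + 620.69ms (3/2)
2. 620.69ms @ 3/2 + 620.69ms (3/2)
3. 1241.379ms @ 3 + 827.586ms (2)
4. 2068.966ms @ 5 + 1034.483ms (5/2)
5. 3103.448ms @ 15/2 + 620.69ms (3/2)

note 2 onset = 3/2b = 620.69ms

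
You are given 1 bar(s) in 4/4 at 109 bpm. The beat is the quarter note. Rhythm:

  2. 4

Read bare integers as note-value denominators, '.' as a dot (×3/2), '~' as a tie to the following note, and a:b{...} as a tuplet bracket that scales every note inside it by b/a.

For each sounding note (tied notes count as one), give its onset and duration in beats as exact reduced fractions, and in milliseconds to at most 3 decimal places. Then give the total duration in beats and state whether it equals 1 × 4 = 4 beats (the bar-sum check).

1) 0.0ms=0b +1651.376ms=3b
2) 1651.376ms=3b +550.459ms=1b
Σ=4b of 4 (109bpm 4/4) — PASS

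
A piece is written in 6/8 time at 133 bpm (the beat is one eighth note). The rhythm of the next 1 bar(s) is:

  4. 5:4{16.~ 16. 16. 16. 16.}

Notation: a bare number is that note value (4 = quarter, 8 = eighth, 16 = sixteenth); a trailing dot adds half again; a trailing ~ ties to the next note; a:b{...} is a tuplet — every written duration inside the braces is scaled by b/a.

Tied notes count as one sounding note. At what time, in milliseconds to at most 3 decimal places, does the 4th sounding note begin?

note 4 onset = 24/5b = 2165.414ms

1. 0.0ms @ 0 + 1353.383ms (3)
2. 1353.383ms @ 3 + 541.353ms (6/5)
3. 1894.737ms @ 21/5 + 270.677ms (3/5)
4. 2165.414ms @ 24/5 + 270.677ms (3/5)
5. 2436.09ms @ 27/5 + 270.677ms (3/5)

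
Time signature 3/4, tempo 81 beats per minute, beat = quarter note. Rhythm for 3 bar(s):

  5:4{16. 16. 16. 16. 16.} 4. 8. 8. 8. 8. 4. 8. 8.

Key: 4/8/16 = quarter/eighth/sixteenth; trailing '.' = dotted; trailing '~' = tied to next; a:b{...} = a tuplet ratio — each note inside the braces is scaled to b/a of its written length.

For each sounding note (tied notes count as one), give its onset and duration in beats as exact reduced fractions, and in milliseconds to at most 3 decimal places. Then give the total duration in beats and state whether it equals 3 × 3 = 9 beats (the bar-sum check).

1) 0.0ms=0b +222.222ms=3/10b
2) 222.222ms=3/10b +222.222ms=3/10b
3) 444.444ms=3/5b +222.222ms=3/10b
4) 666.667ms=9/10b +222.222ms=3/10b
5) 888.889ms=6/5b +222.222ms=3/10b
6) 1111.111ms=3/2b +1111.111ms=3/2b
7) 2222.222ms=3b +555.556ms=3/4b
8) 2777.778ms=15/4b +555.556ms=3/4b
9) 3333.333ms=9/2b +555.556ms=3/4b
10) 3888.889ms=21/4b +555.556ms=3/4b
11) 4444.444ms=6b +1111.111ms=3/2b
12) 5555.556ms=15/2b +555.556ms=3/4b
13) 6111.111ms=33/4b +555.556ms=3/4b
Σ=9b of 9 (81bpm 3/4) — PASS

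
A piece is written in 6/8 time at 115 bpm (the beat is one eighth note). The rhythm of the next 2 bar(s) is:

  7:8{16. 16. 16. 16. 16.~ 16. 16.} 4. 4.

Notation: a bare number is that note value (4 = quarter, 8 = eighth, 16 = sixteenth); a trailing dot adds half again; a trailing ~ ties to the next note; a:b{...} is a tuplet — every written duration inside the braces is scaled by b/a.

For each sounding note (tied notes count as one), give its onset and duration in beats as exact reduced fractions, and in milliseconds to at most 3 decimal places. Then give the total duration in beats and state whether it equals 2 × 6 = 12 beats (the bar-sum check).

1) 0.0ms=0b +447.205ms=6/7b
2) 447.205ms=6/7b +447.205ms=6/7b
3) 894.41ms=12/7b +447.205ms=6/7b
4) 1341.615ms=18/7b +447.205ms=6/7b
5) 1788.82ms=24/7b +894.41ms=12/7b
6) 2683.23ms=36/7b +447.205ms=6/7b
7) 3130.435ms=6b +1565.217ms=3b
8) 4695.652ms=9b +1565.217ms=3b
Σ=12b of 12 (115bpm 6/8) — PASS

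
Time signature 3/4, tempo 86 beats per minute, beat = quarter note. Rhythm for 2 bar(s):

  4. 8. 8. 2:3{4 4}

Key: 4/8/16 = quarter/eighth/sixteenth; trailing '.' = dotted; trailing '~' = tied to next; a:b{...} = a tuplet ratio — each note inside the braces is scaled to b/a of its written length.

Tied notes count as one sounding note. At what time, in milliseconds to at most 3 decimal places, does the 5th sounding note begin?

1. 0.0ms @ 0 + 1046.512ms (3/2)
2. 1046.512ms @ 3/2 + 523.256ms (3/4)
3. 1569.767ms @ 9/4 + 523.256ms (3/4)
4. 2093.023ms @ 3 + 1046.512ms (3/2)
5. 3139.535ms @ 9/2 + 1046.512ms (3/2)

note 5 onset = 9/2b = 3139.535ms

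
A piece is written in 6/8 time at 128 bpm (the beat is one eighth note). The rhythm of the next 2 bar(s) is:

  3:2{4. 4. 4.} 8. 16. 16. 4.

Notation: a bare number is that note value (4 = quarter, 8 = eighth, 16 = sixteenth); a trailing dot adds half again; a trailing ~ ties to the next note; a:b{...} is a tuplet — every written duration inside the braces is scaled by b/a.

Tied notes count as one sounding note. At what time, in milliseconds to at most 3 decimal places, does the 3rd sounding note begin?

note 3 onset = 4b = 1875.0ms

1. 0.0ms @ 0 + 937.5ms (2)
2. 937.5ms @ 2 + 937.5ms (2)
3. 1875.0ms @ 4 + 937.5ms (2)
4. 2812.5ms @ 6 + 703.125ms (3/2)
5. 3515.625ms @ 15/2 + 351.562ms (3/4)
6. 3867.188ms @ 33/4 + 351.562ms (3/4)
7. 4218.75ms @ 9 + 1406.25ms (3)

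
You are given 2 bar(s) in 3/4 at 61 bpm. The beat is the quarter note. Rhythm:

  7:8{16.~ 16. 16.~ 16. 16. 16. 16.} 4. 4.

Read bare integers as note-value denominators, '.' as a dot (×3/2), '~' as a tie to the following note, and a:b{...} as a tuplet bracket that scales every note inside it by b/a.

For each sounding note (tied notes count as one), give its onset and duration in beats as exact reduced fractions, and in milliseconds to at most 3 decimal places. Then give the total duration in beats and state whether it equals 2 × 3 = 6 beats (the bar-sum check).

1) 0.0ms=0b +843.091ms=6/7b
2) 843.091ms=6/7b +843.091ms=6/7b
3) 1686.183ms=12/7b +421.546ms=3/7b
4) 2107.728ms=15/7b +421.546ms=3/7b
5) 2529.274ms=18/7b +421.546ms=3/7b
6) 2950.82ms=3b +1475.41ms=3/2b
7) 4426.23ms=9/2b +1475.41ms=3/2b
Σ=6b of 6 (61bpm 3/4) — PASS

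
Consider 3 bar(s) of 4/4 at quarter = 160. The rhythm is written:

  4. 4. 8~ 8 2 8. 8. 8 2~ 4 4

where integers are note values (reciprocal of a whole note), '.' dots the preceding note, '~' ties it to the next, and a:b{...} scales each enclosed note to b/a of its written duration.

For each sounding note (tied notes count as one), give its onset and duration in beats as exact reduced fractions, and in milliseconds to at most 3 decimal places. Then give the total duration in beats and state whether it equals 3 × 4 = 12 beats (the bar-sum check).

1) 0.0ms=0b +562.5ms=3/2b
2) 562.5ms=3/2b +562.5ms=3/2b
3) 1125.0ms=3b +375.0ms=1b
4) 1500.0ms=4b +750.0ms=2b
5) 2250.0ms=6b +281.25ms=3/4b
6) 2531.25ms=27/4b +281.25ms=3/4b
7) 2812.5ms=15/2b +187.5ms=1/2b
8) 3000.0ms=8b +1125.0ms=3b
9) 4125.0ms=11b +375.0ms=1b
Σ=12b of 12 (160bpm 4/4) — PASS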